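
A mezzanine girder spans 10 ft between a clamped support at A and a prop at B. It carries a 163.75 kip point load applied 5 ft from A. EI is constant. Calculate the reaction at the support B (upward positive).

R_B = 51.17 kip

Take the reaction at B as the redundant and release it; the primary structure is a cantilever fixed at A.
Free-end deflection of the primary structure under the applied loading (downward +):
  point load 163.75 at a = 5: Pa²(3L − a)/(6EI) = 17057/EI
Flexibility coefficient — unit upward force at B: δ_{BB} = L³/(3EI) = 333.3/EI.
The prop prevents deflection at B: R_B = δ_0/δ_{BB} = 17057/333.3 = 51.17 kip.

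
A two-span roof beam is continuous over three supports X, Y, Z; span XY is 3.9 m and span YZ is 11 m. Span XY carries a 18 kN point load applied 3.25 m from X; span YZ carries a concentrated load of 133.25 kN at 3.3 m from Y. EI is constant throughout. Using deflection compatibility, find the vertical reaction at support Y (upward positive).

Release continuity at Y by inserting a hinge; the redundant is the internal moment M_Y. The primary structure is two simply-supported spans XY and YZ.
Rotations at Y on the released spans (each span's end-slope, ×1/EI):
  span XY: point load 18 at a = 3.25: Pab(L + a)/(6LEI) = 11.62/EI
  span YZ: point load 133.25 at a = 3.3: Pab(L + b)/(6LEI) = 959.3/EI
  relative rotation θ_0 = (11.62 + 959.3)/EI = 971/EI
A unit hogging moment at Y produces rotation L₁/(3EI) + L₂/(3EI) = 4.967/EI.
Slope continuity at Y: θ_0 = M_Y·4.967/EI, so M_Y = 971/4.967 = 195.5 kN·m (hogging).
Span XY, ΣM about X with M_Y applied at Y: R_Y^{XY}·3.9 = 58.5 + 195.5, so R_Y^{XY} = 65.13 kN and R_X = 18 − 65.13 = -47.13 kN.
Span YZ, ΣM about Z: R_Y^{YZ}·11 = 1026 + 195.5, so R_Y^{YZ} = 111 kN and R_Z = 133.2 − 111 = 22.2 kN.
R_Y = 65.13 + 111 = 176.2 kN.

R_Y = 176.2 kN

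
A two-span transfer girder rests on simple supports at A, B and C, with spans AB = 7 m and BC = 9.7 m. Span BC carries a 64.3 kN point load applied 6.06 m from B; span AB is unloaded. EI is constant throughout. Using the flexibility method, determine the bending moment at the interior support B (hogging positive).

M_B = 58.4 kN·m

Take M_B as the redundant. Released structure: two simple spans AB and BC with a hinge at B.
Discontinuity in slope at B on the released structure — sum the simple-span end rotations:
  span BC: point load 64.3 at a = 6.06: Pab(L + b)/(6LEI) = 325.1/EI
  relative rotation θ_0 = (0 + 325.1)/EI = 325.1/EI
A unit hogging moment at B produces rotation L₁/(3EI) + L₂/(3EI) = 5.567/EI.
Compatibility: M_B·(L₁+L₂)/(3EI) = θ_0, giving M_B = 58.4 kN·m (hogging).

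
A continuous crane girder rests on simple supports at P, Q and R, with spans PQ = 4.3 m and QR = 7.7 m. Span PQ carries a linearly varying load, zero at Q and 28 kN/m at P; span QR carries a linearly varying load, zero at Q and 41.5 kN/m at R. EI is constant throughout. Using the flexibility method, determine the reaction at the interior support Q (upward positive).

R_Q = 110.6 kN

Insert a hinge at Q; M_Q is the redundant, and each span becomes simply supported.
Discontinuity in slope at Q on the released structure — sum the simple-span end rotations:
  span PQ: triangular load, peak 28: 7w₀L³/(360EI) = 43.29/EI
  span QR: triangular load, peak 41.5: 7w₀L³/(360EI) = 368.4/EI
  relative rotation θ_0 = (43.29 + 368.4)/EI = 411.7/EI
A unit hogging moment at Q produces rotation L₁/(3EI) + L₂/(3EI) = 4/EI.
Slope continuity at Q: θ_0 = M_Q·4/EI, so M_Q = 411.7/4 = 102.9 kN·m (hogging).
Span PQ, ΣM about P with M_Q applied at Q: R_Q^{PQ}·4.3 = 86.29 + 102.9, so R_Q^{PQ} = 44 kN and R_P = 60.2 − 44 = 16.2 kN.
Span QR, ΣM about R: R_Q^{QR}·7.7 = 410.1 + 102.9, so R_Q^{QR} = 66.62 kN and R_R = 159.8 − 66.62 = 93.15 kN.
R_Q = 44 + 66.62 = 110.6 kN.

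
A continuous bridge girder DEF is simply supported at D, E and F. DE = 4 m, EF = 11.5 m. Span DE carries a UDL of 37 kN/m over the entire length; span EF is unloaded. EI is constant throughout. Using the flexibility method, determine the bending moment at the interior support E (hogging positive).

Release continuity at E by inserting a hinge; the redundant is the internal moment M_E. The primary structure is two simply-supported spans DE and EF.
Rotations at E on the released spans (each span's end-slope, ×1/EI):
  span DE: UDL 37: wL³/(24EI) = 98.67/EI
  relative rotation θ_0 = (98.67 + 0)/EI = 98.67/EI
A unit hogging moment at E produces rotation L₁/(3EI) + L₂/(3EI) = 5.167/EI.
Slope continuity at E: θ_0 = M_E·5.167/EI, so M_E = 98.67/5.167 = 19.1 kN·m (hogging).

M_E = 19.1 kN·m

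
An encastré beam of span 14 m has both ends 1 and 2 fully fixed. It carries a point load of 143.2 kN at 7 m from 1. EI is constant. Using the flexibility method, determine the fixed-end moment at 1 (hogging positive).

M_1 = 250.6 kN·m

Release both end moments; the primary structure is a simply-supported span 12 with redundants M_1 and M_2.
On the primary (simply-supported) span, the end slopes from the loading are:
  at 1: point load 143.2 at a = 7: Pab(L + b)/(6LEI) = 1754/EI
  at 2: point load 143.2 at a = 7: Pab(L + a)/(6LEI) = 1754/EI
  θ_10 = 1754/EI,  θ_20 = 1754/EI
Flexibility coefficients: a unit moment at one end gives L/(3EI) there and L/(6EI) at the far end, so f₁₁ = f₂₂ = 4.667/EI and f₁₂ = f₂₁ = 2.333/EI.
Compatibility — zero rotation at each built-in end:
  4.667 M_1 + 2.333 M_2 = 1754
  2.333 M_1 + 4.667 M_2 = 1754
Solving the pair gives M_1 = 250.6 kN·m and M_2 = 250.6 kN·m (hogging).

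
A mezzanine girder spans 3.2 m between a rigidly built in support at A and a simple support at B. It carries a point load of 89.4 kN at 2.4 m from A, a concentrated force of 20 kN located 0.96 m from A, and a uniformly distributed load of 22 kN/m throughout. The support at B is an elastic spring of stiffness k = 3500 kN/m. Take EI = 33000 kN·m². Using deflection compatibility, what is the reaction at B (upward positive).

Choose R_B as the redundant. The primary structure is the cantilever fixed at A.
Deflection at B on the released cantilever, summing each load's contribution:
  point load 89.4 at a = 2.4: Pa²(3L − a)/(6EI) = 617.9/EI
  point load 20 at a = 0.96: Pa²(3L − a)/(6EI) = 26.54/EI
  UDL 22: wL⁴/(8EI) = 288.4/EI
  δ_0 = 932.8/EI
Tip deflection under a unit load at B: L³/(3EI) = 10.92/EI.
With EI = 33000 kN·m²: δ_0 = 0.028268 m and δ_{BB} = 0.000331 m/kN.
Compatibility — the spring shortens by R_B/k under the reaction it provides: δ_0 − R_B·δ_{BB} = R_B/k. With 1/k = 0.000286 m/kN, R_B = δ_0 / (δ_{BB} + 1/k) = 0.028268 / (0.000331 + 0.000286) = 45.84 kN.

R_B = 45.84 kN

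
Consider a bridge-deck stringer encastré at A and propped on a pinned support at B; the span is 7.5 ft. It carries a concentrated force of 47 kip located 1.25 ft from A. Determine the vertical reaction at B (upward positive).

R_B = 1.85 kip

Release the roller at B. Primary structure: cantilever fixed at A.
Free-end deflection of the primary structure under the applied loading (downward +):
  point load 47 at a = 1.25: Pa²(3L − a)/(6EI) = 260.1/EI
Flexibility coefficient — unit upward force at B: δ_{BB} = L³/(3EI) = 140.6/EI.
The prop prevents deflection at B: R_B = δ_0/δ_{BB} = 260.1/140.6 = 1.85 kip.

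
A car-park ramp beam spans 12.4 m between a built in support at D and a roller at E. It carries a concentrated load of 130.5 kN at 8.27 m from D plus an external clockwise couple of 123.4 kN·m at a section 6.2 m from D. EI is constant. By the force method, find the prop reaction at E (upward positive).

Choose R_E as the redundant. The primary structure is the cantilever fixed at D.
Primary-structure tip deflection at E by superposition:
  point load 130.5 at a = 8.27: Pa²(3L − a)/(6EI) = 43035/EI
  clockwise couple 123.4 at a = 6.2: M₀a(2L − a)/(2EI) = 7115/EI
  δ_0 = 50150/EI
Tip deflection under a unit load at E: L³/(3EI) = 635.5/EI.
Compatibility at E: δ_0 − R_E·δ_{EE} = 0, so R_E = 50150/635.5 = 78.91 kN.

R_E = 78.91 kN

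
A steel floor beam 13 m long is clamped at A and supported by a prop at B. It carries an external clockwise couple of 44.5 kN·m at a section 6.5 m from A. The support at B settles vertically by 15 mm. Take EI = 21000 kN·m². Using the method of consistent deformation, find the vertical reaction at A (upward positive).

Choose R_B as the redundant. The primary structure is the cantilever fixed at A.
Deflection at B on the released cantilever, summing each load's contribution:
  clockwise couple 44.5 at a = 6.5: M₀a(2L − a)/(2EI) = 2820/EI
Tip deflection under a unit load at B: L³/(3EI) = 732.3/EI.
With EI = 21000 kN·m²: δ_0 = 0.13429 m and δ_{BB} = 0.034873 m/kN.
Compatibility — the beam at B must follow the support down by 0.015 m: δ_0 − R_B·δ_{BB} = 0.015, so R_B = (0.13429 − 0.015)/0.034873 = 3.421 kN.
Vertical equilibrium: R_A = ΣP − R_B = 0 − 3.421 = -3.421 kN.

R_A = -3.421 kN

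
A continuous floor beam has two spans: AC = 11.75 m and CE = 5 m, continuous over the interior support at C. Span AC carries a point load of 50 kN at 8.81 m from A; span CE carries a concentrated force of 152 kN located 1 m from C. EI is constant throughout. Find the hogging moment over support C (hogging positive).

M_C = 100.3 kN·m

Release continuity at C by inserting a hinge; the redundant is the internal moment M_C. The primary structure is two simply-supported spans AC and CE.
End slopes at the hinge C, treating each span as simply supported:
  span AC: point load 50 at a = 8.81: Pab(L + a)/(6LEI) = 377.7/EI
  span CE: point load 152 at a = 1: Pab(L + b)/(6LEI) = 182.4/EI
  relative rotation θ_0 = (377.7 + 182.4)/EI = 560.1/EI
A unit hogging moment at C produces rotation L₁/(3EI) + L₂/(3EI) = 5.583/EI.
Slope continuity at C: θ_0 = M_C·5.583/EI, so M_C = 560.1/5.583 = 100.3 kN·m (hogging).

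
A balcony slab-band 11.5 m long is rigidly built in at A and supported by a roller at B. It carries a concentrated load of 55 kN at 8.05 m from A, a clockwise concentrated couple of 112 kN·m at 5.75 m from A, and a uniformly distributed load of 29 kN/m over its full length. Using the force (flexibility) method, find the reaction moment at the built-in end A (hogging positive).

Choose R_B as the redundant. The primary structure is the cantilever fixed at A.
Primary-structure tip deflection at B by superposition:
  point load 55 at a = 8.05: Pa²(3L − a)/(6EI) = 15712/EI
  clockwise couple 112 at a = 5.75: M₀a(2L − a)/(2EI) = 5554/EI
  UDL 29: wL⁴/(8EI) = 63401/EI
  δ_0 = 84668/EI
Tip deflection under a unit load at B: L³/(3EI) = 507/EI.
Compatibility at B: δ_0 − R_B·δ_{BB} = 0, so R_B = 84668/507 = 167 kN.
Moment equilibrium about A: M_A = Σ(load moments about A) − R_B·L = 2472 − 167×11.5 = 551.7 kN·m.

M_A = 551.7 kN·m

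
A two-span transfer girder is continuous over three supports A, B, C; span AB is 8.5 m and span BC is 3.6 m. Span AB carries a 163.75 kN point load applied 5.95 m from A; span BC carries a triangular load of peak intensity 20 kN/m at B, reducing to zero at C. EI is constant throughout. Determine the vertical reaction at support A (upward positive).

R_A = 27.99 kN

Release continuity at B by inserting a hinge; the redundant is the internal moment M_B. The primary structure is two simply-supported spans AB and BC.
Rotations at B on the released spans (each span's end-slope, ×1/EI):
  span AB: point load 163.75 at a = 5.95: Pab(L + a)/(6LEI) = 703.9/EI
  span BC: triangular load, peak 20: w₀L³/(45EI) = 20.74/EI
  relative rotation θ_0 = (703.9 + 20.74)/EI = 724.7/EI
A unit hogging moment at B produces rotation L₁/(3EI) + L₂/(3EI) = 4.033/EI.
Compatibility: M_B·(L₁+L₂)/(3EI) = θ_0, giving M_B = 179.7 kN·m (hogging).
Span AB, ΣM about A with M_B applied at B: R_B^{AB}·8.5 = 974.3 + 179.7, so R_B^{AB} = 135.8 kN and R_A = 163.8 − 135.8 = 27.99 kN.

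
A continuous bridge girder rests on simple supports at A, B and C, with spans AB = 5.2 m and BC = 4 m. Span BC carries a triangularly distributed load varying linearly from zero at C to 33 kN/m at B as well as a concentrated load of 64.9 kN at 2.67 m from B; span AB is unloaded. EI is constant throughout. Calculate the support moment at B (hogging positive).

Take M_B as the redundant. Released structure: two simple spans AB and BC with a hinge at B.
Rotations at B on the released spans (each span's end-slope, ×1/EI):
  span BC: triangular load, peak 33: w₀L³/(45EI) = 46.93/EI
  span BC: point load 64.9 at a = 2.67: Pab(L + b)/(6LEI) = 51.18/EI
  relative rotation θ_0 = (0 + 98.12)/EI = 98.12/EI
A unit hogging moment at B produces rotation L₁/(3EI) + L₂/(3EI) = 3.067/EI.
Slope continuity at B: θ_0 = M_B·3.067/EI, so M_B = 98.12/3.067 = 31.99 kN·m (hogging).

M_B = 31.99 kN·m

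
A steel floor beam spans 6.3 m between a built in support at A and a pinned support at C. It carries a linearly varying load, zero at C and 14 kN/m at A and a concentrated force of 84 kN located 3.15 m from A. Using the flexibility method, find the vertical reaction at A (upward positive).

Choose R_C as the redundant. The primary structure is the cantilever fixed at A.
Free-end deflection of the primary structure under the applied loading (downward +):
  triangular load, peak 14 at the fixed end: w₀L⁴/(30EI) = 735.1/EI
  point load 84 at a = 3.15: Pa²(3L − a)/(6EI) = 2188/EI
  δ_0 = 2923/EI
Tip deflection under a unit load at C: L³/(3EI) = 83.35/EI.
The prop prevents deflection at C: R_C = δ_0/δ_{CC} = 2923/83.35 = 35.07 kN.
Vertical equilibrium: R_A = ΣP − R_C = 128.1 − 35.07 = 93.03 kN.

R_A = 93.03 kN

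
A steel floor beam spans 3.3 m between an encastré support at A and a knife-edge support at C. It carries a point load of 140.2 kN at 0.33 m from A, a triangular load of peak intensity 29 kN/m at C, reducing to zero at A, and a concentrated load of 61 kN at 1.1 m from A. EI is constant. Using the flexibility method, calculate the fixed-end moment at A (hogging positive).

Remove the prop at C; the released (primary) structure is a cantilever built in at A.
Downward deflection at the released point C due to the loads:
  point load 140.2 at a = 0.33: Pa²(3L − a)/(6EI) = 24.35/EI
  triangular load, peak 29 at the free end: 11w₀L⁴/(120EI) = 315.3/EI
  point load 61 at a = 1.1: Pa²(3L − a)/(6EI) = 108.3/EI
  δ_0 = 447.9/EI
Flexibility coefficient — unit upward force at C: δ_{CC} = L³/(3EI) = 11.98/EI.
Compatibility at C: δ_0 − R_C·δ_{CC} = 0, so R_C = 447.9/11.98 = 37.39 kN.
Moment equilibrium about A: M_A = Σ(load moments about A) − R_C·L = 218.6 − 37.39×3.3 = 95.26 kN·m.

M_A = 95.26 kN·m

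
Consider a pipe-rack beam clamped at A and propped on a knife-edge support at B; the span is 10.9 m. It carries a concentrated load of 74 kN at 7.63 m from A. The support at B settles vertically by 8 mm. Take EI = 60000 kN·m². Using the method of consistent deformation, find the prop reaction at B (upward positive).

R_B = 40.59 kN

Release the roller at B. Primary structure: cantilever fixed at A.
Downward deflection at the released point B due to the loads:
  point load 74 at a = 7.63: Pa²(3L − a)/(6EI) = 18000/EI
Tip deflection under a unit load at B: L³/(3EI) = 431.7/EI.
With EI = 60000 kN·m²: δ_0 = 0.30001 m and δ_{BB} = 0.007195 m/kN.
Compatibility — the beam at B must follow the support down by 0.008 m: δ_0 − R_B·δ_{BB} = 0.008, so R_B = (0.30001 − 0.008)/0.007195 = 40.59 kN.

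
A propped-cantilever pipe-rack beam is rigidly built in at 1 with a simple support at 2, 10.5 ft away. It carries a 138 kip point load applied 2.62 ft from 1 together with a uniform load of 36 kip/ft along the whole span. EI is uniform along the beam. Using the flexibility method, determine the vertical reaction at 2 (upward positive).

Choose R_2 as the redundant. The primary structure is the cantilever fixed at 1.
Downward deflection at the released point 2 due to the loads:
  point load 138 at a = 2.62: Pa²(3L − a)/(6EI) = 4560/EI
  UDL 36: wL⁴/(8EI) = 54698/EI
  δ_0 = 59257/EI
Tip deflection under a unit load at 2: L³/(3EI) = 385.9/EI.
The prop prevents deflection at 2: R_2 = δ_0/δ_{22} = 59257/385.9 = 153.6 kip.

R_2 = 153.6 kip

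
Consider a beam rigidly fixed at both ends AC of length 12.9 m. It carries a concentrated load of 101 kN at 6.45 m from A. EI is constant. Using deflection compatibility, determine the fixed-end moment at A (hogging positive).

Release both end moments; the primary structure is a simply-supported span AC with redundants M_A and M_C.
Simple-span end rotations at A and C under the given loads:
  at A: point load 101 at a = 6.45: Pab(L + b)/(6LEI) = 1050/EI
  at C: point load 101 at a = 6.45: Pab(L + a)/(6LEI) = 1050/EI
  θ_A0 = 1050/EI,  θ_C0 = 1050/EI
Flexibility coefficients: a unit moment at one end gives L/(3EI) there and L/(6EI) at the far end, so f₁₁ = f₂₂ = 4.3/EI and f₁₂ = f₂₁ = 2.15/EI.
Compatibility — zero rotation at each built-in end:
  4.3 M_A + 2.15 M_C = 1050
  2.15 M_A + 4.3 M_C = 1050
Solving the pair gives M_A = 162.9 kN·m and M_C = 162.9 kN·m (hogging).

M_A = 162.9 kN·m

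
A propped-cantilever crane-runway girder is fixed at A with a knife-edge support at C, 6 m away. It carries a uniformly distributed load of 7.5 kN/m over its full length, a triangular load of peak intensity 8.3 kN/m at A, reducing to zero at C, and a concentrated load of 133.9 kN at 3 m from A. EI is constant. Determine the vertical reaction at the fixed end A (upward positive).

Take the reaction at C as the redundant and release it; the primary structure is a cantilever fixed at A.
Primary-structure tip deflection at C by superposition:
  UDL 7.5: wL⁴/(8EI) = 1215/EI
  triangular load, peak 8.3 at the fixed end: w₀L⁴/(30EI) = 358.6/EI
  point load 133.9 at a = 3: Pa²(3L − a)/(6EI) = 3013/EI
  δ_0 = 4586/EI
Tip deflection under a unit load at C: L³/(3EI) = 72/EI.
The prop prevents deflection at C: R_C = δ_0/δ_{CC} = 4586/72 = 63.7 kN.
Vertical equilibrium: R_A = ΣP − R_C = 203.8 − 63.7 = 140.1 kN.

R_A = 140.1 kN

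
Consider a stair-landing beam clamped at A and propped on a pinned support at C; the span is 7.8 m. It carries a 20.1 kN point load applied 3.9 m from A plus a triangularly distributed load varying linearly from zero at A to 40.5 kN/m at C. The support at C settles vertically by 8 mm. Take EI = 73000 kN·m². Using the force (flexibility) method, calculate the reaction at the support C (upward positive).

Release the roller at C. Primary structure: cantilever fixed at A.
Free-end deflection of the primary structure under the applied loading (downward +):
  point load 20.1 at a = 3.9: Pa²(3L − a)/(6EI) = 993.6/EI
  triangular load, peak 40.5 at the free end: 11w₀L⁴/(120EI) = 13742/EI
  δ_0 = 14735/EI
Tip deflection under a unit load at C: L³/(3EI) = 158.2/EI.
With EI = 73000 kN·m²: δ_0 = 0.20186 m and δ_{CC} = 0.002167 m/kN.
Compatibility — the beam at C must follow the support down by 0.008 m: δ_0 − R_C·δ_{CC} = 0.008, so R_C = (0.20186 − 0.008)/0.002167 = 89.46 kN.

R_C = 89.46 kN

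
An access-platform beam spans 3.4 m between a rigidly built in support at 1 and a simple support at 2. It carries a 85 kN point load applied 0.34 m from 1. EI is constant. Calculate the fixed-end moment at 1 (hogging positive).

Take the reaction at 2 as the redundant and release it; the primary structure is a cantilever fixed at 1.
Downward deflection at the released point 2 due to the loads:
  point load 85 at a = 0.34: Pa²(3L − a)/(6EI) = 16.15/EI
Flexibility coefficient — unit upward force at 2: δ_{22} = L³/(3EI) = 13.1/EI.
The prop prevents deflection at 2: R_2 = δ_0/δ_{22} = 16.15/13.1 = 1.232 kN.
Moment equilibrium about 1: M_1 = Σ(load moments about 1) − R_2·L = 28.9 − 1.232×3.4 = 24.71 kN·m.

M_1 = 24.71 kN·m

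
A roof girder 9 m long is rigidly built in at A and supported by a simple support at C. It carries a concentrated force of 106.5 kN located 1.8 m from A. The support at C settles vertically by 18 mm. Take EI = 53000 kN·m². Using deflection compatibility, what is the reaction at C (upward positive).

Remove the prop at C; the released (primary) structure is a cantilever built in at A.
Free-end deflection of the primary structure under the applied loading (downward +):
  point load 106.5 at a = 1.8: Pa²(3L − a)/(6EI) = 1449/EI
Flexibility coefficient — unit upward force at C: δ_{CC} = L³/(3EI) = 243/EI.
With EI = 53000 kN·m²: δ_0 = 0.027344 m and δ_{CC} = 0.004585 m/kN.
Compatibility — the beam at C must follow the support down by 0.018 m: δ_0 − R_C·δ_{CC} = 0.018, so R_C = (0.027344 − 0.018)/0.004585 = 2.038 kN.

R_C = 2.038 kN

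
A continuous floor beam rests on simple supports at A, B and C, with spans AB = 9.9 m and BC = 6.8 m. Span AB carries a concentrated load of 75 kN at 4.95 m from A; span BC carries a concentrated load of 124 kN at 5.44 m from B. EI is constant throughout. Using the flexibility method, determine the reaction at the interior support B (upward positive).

Insert a hinge at B; M_B is the redundant, and each span becomes simply supported.
Discontinuity in slope at B on the released structure — sum the simple-span end rotations:
  span AB: point load 75 at a = 4.95: Pab(L + a)/(6LEI) = 459.4/EI
  span BC: point load 124 at a = 5.44: Pab(L + b)/(6LEI) = 183.5/EI
  relative rotation θ_0 = (459.4 + 183.5)/EI = 642.9/EI
A unit hogging moment at B produces rotation L₁/(3EI) + L₂/(3EI) = 5.567/EI.
Slope continuity at B: θ_0 = M_B·5.567/EI, so M_B = 642.9/5.567 = 115.5 kN·m (hogging).
Span AB, ΣM about A with M_B applied at B: R_B^{AB}·9.9 = 371.2 + 115.5, so R_B^{AB} = 49.17 kN and R_A = 75 − 49.17 = 25.83 kN.
Span BC, ΣM about C: R_B^{BC}·6.8 = 168.6 + 115.5, so R_B^{BC} = 41.78 kN and R_C = 124 − 41.78 = 82.22 kN.
R_B = 49.17 + 41.78 = 90.95 kN.

R_B = 90.95 kN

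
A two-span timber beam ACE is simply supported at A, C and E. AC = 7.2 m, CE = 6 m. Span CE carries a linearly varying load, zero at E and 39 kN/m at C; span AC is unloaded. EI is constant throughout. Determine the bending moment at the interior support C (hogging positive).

Insert a hinge at C; M_C is the redundant, and each span becomes simply supported.
End slopes at the hinge C, treating each span as simply supported:
  span CE: triangular load, peak 39: w₀L³/(45EI) = 187.2/EI
  relative rotation θ_0 = (0 + 187.2)/EI = 187.2/EI
A unit hogging moment at C produces rotation L₁/(3EI) + L₂/(3EI) = 4.4/EI.
Compatibility: M_C·(L₁+L₂)/(3EI) = θ_0, giving M_C = 42.55 kN·m (hogging).

M_C = 42.55 kN·m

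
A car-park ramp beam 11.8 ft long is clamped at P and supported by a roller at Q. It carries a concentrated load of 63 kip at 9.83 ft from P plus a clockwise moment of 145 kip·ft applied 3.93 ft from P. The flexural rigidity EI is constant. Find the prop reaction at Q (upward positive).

Release the roller at Q. Primary structure: cantilever fixed at P.
Free-end deflection of the primary structure under the applied loading (downward +):
  point load 63 at a = 9.83: Pa²(3L − a)/(6EI) = 25943/EI
  clockwise couple 145 at a = 3.93: M₀a(2L − a)/(2EI) = 5604/EI
  δ_0 = 31548/EI
Flexibility coefficient — unit upward force at Q: δ_{QQ} = L³/(3EI) = 547.7/EI.
Compatibility at Q: δ_0 − R_Q·δ_{QQ} = 0, so R_Q = 31548/547.7 = 57.6 kip.

R_Q = 57.6 kip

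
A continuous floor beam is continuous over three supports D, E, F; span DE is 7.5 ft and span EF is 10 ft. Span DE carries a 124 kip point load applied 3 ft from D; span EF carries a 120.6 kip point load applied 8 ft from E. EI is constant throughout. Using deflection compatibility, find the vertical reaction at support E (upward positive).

Insert a hinge at E; M_E is the redundant, and each span becomes simply supported.
End slopes at the hinge E, treating each span as simply supported:
  span DE: point load 124 at a = 3: Pab(L + a)/(6LEI) = 390.6/EI
  span EF: point load 120.6 at a = 8: Pab(L + b)/(6LEI) = 385.9/EI
  relative rotation θ_0 = (390.6 + 385.9)/EI = 776.5/EI
A unit hogging moment at E produces rotation L₁/(3EI) + L₂/(3EI) = 5.833/EI.
Slope continuity at E: θ_0 = M_E·5.833/EI, so M_E = 776.5/5.833 = 133.1 kip·ft (hogging).
Span DE, ΣM about D with M_E applied at E: R_E^{DE}·7.5 = 372 + 133.1, so R_E^{DE} = 67.35 kip and R_D = 124 − 67.35 = 56.65 kip.
Span EF, ΣM about F: R_E^{EF}·10 = 241.2 + 133.1, so R_E^{EF} = 37.43 kip and R_F = 120.6 − 37.43 = 83.17 kip.
R_E = 67.35 + 37.43 = 104.8 kip.

R_E = 104.8 kip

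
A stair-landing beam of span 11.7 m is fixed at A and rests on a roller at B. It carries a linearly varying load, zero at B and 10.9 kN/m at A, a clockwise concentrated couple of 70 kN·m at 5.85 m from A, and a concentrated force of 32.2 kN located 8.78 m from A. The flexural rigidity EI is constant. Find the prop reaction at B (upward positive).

R_B = 39.88 kN

Take the reaction at B as the redundant and release it; the primary structure is a cantilever fixed at A.
Free-end deflection of the primary structure under the applied loading (downward +):
  triangular load, peak 10.9 at the fixed end: w₀L⁴/(30EI) = 6808/EI
  clockwise couple 70 at a = 5.85: M₀a(2L − a)/(2EI) = 3593/EI
  point load 32.2 at a = 8.78: Pa²(3L − a)/(6EI) = 10889/EI
  δ_0 = 21291/EI
Tip deflection under a unit load at B: L³/(3EI) = 533.9/EI.
Compatibility at B: δ_0 − R_B·δ_{BB} = 0, so R_B = 21291/533.9 = 39.88 kN.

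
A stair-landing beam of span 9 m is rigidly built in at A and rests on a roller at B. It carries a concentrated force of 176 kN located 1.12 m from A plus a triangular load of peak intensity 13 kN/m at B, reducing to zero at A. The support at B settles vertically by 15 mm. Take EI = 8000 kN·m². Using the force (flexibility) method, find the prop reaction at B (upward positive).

R_B = 35.6 kN

Take the reaction at B as the redundant and release it; the primary structure is a cantilever fixed at A.
Downward deflection at the released point B due to the loads:
  point load 176 at a = 1.12: Pa²(3L − a)/(6EI) = 952.3/EI
  triangular load, peak 13 at the free end: 11w₀L⁴/(120EI) = 7819/EI
  δ_0 = 8771/EI
Tip deflection under a unit load at B: L³/(3EI) = 243/EI.
With EI = 8000 kN·m²: δ_0 = 1.0963 m and δ_{BB} = 0.030375 m/kN.
Compatibility — the beam at B must follow the support down by 0.015 m: δ_0 − R_B·δ_{BB} = 0.015, so R_B = (1.0963 − 0.015)/0.030375 = 35.6 kN.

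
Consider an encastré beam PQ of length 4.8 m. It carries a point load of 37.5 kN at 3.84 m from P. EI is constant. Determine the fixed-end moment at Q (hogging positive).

Release both end moments; the primary structure is a simply-supported span PQ with redundants M_P and M_Q.
Simple-span end rotations at P and Q under the given loads:
  at P: point load 37.5 at a = 3.84: Pab(L + b)/(6LEI) = 27.65/EI
  at Q: point load 37.5 at a = 3.84: Pab(L + a)/(6LEI) = 41.47/EI
  θ_P0 = 27.65/EI,  θ_Q0 = 41.47/EI
Flexibility coefficients: a unit moment at one end gives L/(3EI) there and L/(6EI) at the far end, so f₁₁ = f₂₂ = 1.6/EI and f₁₂ = f₂₁ = 0.8/EI.
Compatibility — zero rotation at each built-in end:
  1.6 M_P + 0.8 M_Q = 27.65
  0.8 M_P + 1.6 M_Q = 41.47
Solving the pair gives M_P = 5.76 kN·m and M_Q = 23.04 kN·m (hogging).

M_Q = 23.04 kN·m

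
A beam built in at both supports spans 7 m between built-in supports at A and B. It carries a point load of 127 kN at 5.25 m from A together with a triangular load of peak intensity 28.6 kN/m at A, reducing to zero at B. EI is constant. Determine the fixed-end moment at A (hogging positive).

Take the two fixed-end moments M_A, M_B as redundants; the released structure is the simple span AB.
Simple-span end rotations at A and B under the given loads:
  at A: point load 127 at a = 5.25: Pab(L + b)/(6LEI) = 243.1/EI
  at B: point load 127 at a = 5.25: Pab(L + a)/(6LEI) = 340.3/EI
  at A: triangular load, peak 28.6: w₀L³/(45EI) = 218/EI
  at B: triangular load, peak 28.6: 7w₀L³/(360EI) = 190.7/EI
  θ_A0 = 461.1/EI,  θ_B0 = 531.1/EI
Flexibility coefficients: a unit moment at one end gives L/(3EI) there and L/(6EI) at the far end, so f₁₁ = f₂₂ = 2.333/EI and f₁₂ = f₂₁ = 1.167/EI.
Compatibility — zero rotation at each built-in end:
  2.333 M_A + 1.167 M_B = 461.1
  1.167 M_A + 2.333 M_B = 531.1
Solving the pair gives M_A = 111.7 kN·m and M_B = 171.7 kN·m (hogging).

M_A = 111.7 kN·m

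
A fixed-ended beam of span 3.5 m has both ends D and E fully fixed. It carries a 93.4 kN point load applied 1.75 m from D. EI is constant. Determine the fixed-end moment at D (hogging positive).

Release both end moments; the primary structure is a simply-supported span DE with redundants M_D and M_E.
On the primary (simply-supported) span, the end slopes from the loading are:
  at D: point load 93.4 at a = 1.75: Pab(L + b)/(6LEI) = 71.51/EI
  at E: point load 93.4 at a = 1.75: Pab(L + a)/(6LEI) = 71.51/EI
  θ_D0 = 71.51/EI,  θ_E0 = 71.51/EI
Flexibility coefficients: a unit moment at one end gives L/(3EI) there and L/(6EI) at the far end, so f₁₁ = f₂₂ = 1.167/EI and f₁₂ = f₂₁ = 0.5833/EI.
Compatibility — zero rotation at each built-in end:
  1.167 M_D + 0.5833 M_E = 71.51
  0.5833 M_D + 1.167 M_E = 71.51
Solving the pair gives M_D = 40.86 kN·m and M_E = 40.86 kN·m (hogging).

M_D = 40.86 kN·m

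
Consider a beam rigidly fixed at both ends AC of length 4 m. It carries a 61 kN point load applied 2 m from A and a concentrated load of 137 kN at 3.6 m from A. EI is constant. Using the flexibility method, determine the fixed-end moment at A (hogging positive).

Release both end moments; the primary structure is a simply-supported span AC with redundants M_A and M_C.
End rotations of the released simple span under the applied load (×1/EI):
  at A: point load 61 at a = 2: Pab(L + b)/(6LEI) = 61/EI
  at C: point load 61 at a = 2: Pab(L + a)/(6LEI) = 61/EI
  at A: point load 137 at a = 3.6: Pab(L + b)/(6LEI) = 36.17/EI
  at C: point load 137 at a = 3.6: Pab(L + a)/(6LEI) = 62.47/EI
  θ_A0 = 97.17/EI,  θ_C0 = 123.5/EI
Flexibility coefficients: a unit moment at one end gives L/(3EI) there and L/(6EI) at the far end, so f₁₁ = f₂₂ = 1.333/EI and f₁₂ = f₂₁ = 0.6667/EI.
Compatibility — zero rotation at each built-in end:
  1.333 M_A + 0.6667 M_C = 97.17
  0.6667 M_A + 1.333 M_C = 123.5
Solving the pair gives M_A = 35.43 kN·m and M_C = 74.89 kN·m (hogging).

M_A = 35.43 kN·m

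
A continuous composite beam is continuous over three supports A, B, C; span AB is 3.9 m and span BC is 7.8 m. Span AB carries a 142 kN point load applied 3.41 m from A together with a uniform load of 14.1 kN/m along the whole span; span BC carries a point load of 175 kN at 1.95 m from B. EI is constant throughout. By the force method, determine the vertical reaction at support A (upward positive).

R_A = -0.1096 kN

Release continuity at B by inserting a hinge; the redundant is the internal moment M_B. The primary structure is two simply-supported spans AB and BC.
Discontinuity in slope at B on the released structure — sum the simple-span end rotations:
  span AB: point load 142 at a = 3.41: Pab(L + a)/(6LEI) = 74.12/EI
  span AB: UDL 14.1: wL³/(24EI) = 34.85/EI
  span BC: point load 175 at a = 1.95: Pab(L + b)/(6LEI) = 582.3/EI
  relative rotation θ_0 = (109 + 582.3)/EI = 691.2/EI
A unit hogging moment at B produces rotation L₁/(3EI) + L₂/(3EI) = 3.9/EI.
Slope continuity at B: θ_0 = M_B·3.9/EI, so M_B = 691.2/3.9 = 177.2 kN·m (hogging).
Span AB, ΣM about A with M_B applied at B: R_B^{AB}·3.9 = 591.5 + 177.2, so R_B^{AB} = 197.1 kN and R_A = 197 − 197.1 = -0.1096 kN.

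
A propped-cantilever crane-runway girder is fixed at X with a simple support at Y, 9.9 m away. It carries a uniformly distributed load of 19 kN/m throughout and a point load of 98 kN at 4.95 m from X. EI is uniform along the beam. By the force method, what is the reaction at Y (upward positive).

R_Y = 101.2 kN

Release the roller at Y. Primary structure: cantilever fixed at X.
Primary-structure tip deflection at Y by superposition:
  UDL 19: wL⁴/(8EI) = 22814/EI
  point load 98 at a = 4.95: Pa²(3L − a)/(6EI) = 9905/EI
  δ_0 = 32719/EI
Tip deflection under a unit load at Y: L³/(3EI) = 323.4/EI.
Compatibility at Y: δ_0 − R_Y·δ_{YY} = 0, so R_Y = 32719/323.4 = 101.2 kN.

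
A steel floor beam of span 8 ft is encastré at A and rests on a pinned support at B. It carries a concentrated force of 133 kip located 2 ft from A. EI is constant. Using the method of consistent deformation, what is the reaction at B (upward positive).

R_B = 11.43 kip

Take the reaction at B as the redundant and release it; the primary structure is a cantilever fixed at A.
Free-end deflection of the primary structure under the applied loading (downward +):
  point load 133 at a = 2: Pa²(3L − a)/(6EI) = 1951/EI
Flexibility coefficient — unit upward force at B: δ_{BB} = L³/(3EI) = 170.7/EI.
The prop prevents deflection at B: R_B = δ_0/δ_{BB} = 1951/170.7 = 11.43 kip.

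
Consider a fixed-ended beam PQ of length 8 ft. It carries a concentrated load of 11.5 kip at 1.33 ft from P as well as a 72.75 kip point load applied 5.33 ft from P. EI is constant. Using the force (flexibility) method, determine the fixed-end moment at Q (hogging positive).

M_Q = 88.34 kip·ft

Release both end moments; the primary structure is a simply-supported span PQ with redundants M_P and M_Q.
On the primary (simply-supported) span, the end slopes from the loading are:
  at P: point load 11.5 at a = 1.33: Pab(L + b)/(6LEI) = 31.18/EI
  at Q: point load 11.5 at a = 1.33: Pab(L + a)/(6LEI) = 19.83/EI
  at P: point load 72.75 at a = 5.33: Pab(L + b)/(6LEI) = 230.1/EI
  at Q: point load 72.75 at a = 5.33: Pab(L + a)/(6LEI) = 287.5/EI
  θ_P0 = 261.3/EI,  θ_Q0 = 307.3/EI
Flexibility coefficients: a unit moment at one end gives L/(3EI) there and L/(6EI) at the far end, so f₁₁ = f₂₂ = 2.667/EI and f₁₂ = f₂₁ = 1.333/EI.
Compatibility — zero rotation at each built-in end:
  2.667 M_P + 1.333 M_Q = 261.3
  1.333 M_P + 2.667 M_Q = 307.3
Solving the pair gives M_P = 53.82 kip·ft and M_Q = 88.34 kip·ft (hogging).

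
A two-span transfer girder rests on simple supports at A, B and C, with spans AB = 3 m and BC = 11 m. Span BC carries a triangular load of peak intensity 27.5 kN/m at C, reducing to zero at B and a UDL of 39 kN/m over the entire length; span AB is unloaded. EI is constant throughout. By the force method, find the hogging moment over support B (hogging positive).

M_B = 616 kN·m

Release continuity at B by inserting a hinge; the redundant is the internal moment M_B. The primary structure is two simply-supported spans AB and BC.
End slopes at the hinge B, treating each span as simply supported:
  span BC: triangular load, peak 27.5: 7w₀L³/(360EI) = 711.7/EI
  span BC: UDL 39: wL³/(24EI) = 2163/EI
  relative rotation θ_0 = (0 + 2875)/EI = 2875/EI
A unit hogging moment at B produces rotation L₁/(3EI) + L₂/(3EI) = 4.667/EI.
Compatibility: M_B·(L₁+L₂)/(3EI) = θ_0, giving M_B = 616 kN·m (hogging).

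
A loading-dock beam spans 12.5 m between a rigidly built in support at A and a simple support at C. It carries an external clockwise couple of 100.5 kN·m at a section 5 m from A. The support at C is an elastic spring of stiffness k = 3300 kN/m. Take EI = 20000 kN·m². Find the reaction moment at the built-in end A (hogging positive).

M_A = 4.91 kN·m

Take the reaction at C as the redundant and release it; the primary structure is a cantilever fixed at A.
Primary-structure tip deflection at C by superposition:
  clockwise couple 100.5 at a = 5: M₀a(2L − a)/(2EI) = 5025/EI
Flexibility coefficient — unit upward force at C: δ_{CC} = L³/(3EI) = 651/EI.
With EI = 20000 kN·m²: δ_0 = 0.25125 m and δ_{CC} = 0.032552 m/kN.
Compatibility — the spring shortens by R_C/k under the reaction it provides: δ_0 − R_C·δ_{CC} = R_C/k. With 1/k = 0.000303 m/kN, R_C = δ_0 / (δ_{CC} + 1/k) = 0.25125 / (0.032552 + 0.000303) = 7.647 kN.
Moment equilibrium about A: M_A = Σ(load moments about A) − R_C·L = 100.5 − 7.647×12.5 = 4.91 kN·m.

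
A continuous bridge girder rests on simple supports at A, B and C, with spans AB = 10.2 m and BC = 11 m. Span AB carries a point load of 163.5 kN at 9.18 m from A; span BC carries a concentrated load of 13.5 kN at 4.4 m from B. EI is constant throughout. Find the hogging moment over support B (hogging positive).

M_B = 83.4 kN·m

Insert a hinge at B; M_B is the redundant, and each span becomes simply supported.
Rotations at B on the released spans (each span's end-slope, ×1/EI):
  span AB: point load 163.5 at a = 9.18: Pab(L + a)/(6LEI) = 484.8/EI
  span BC: point load 13.5 at a = 4.4: Pab(L + b)/(6LEI) = 104.5/EI
  relative rotation θ_0 = (484.8 + 104.5)/EI = 589.3/EI
A unit hogging moment at B produces rotation L₁/(3EI) + L₂/(3EI) = 7.067/EI.
Slope continuity at B: θ_0 = M_B·7.067/EI, so M_B = 589.3/7.067 = 83.4 kN·m (hogging).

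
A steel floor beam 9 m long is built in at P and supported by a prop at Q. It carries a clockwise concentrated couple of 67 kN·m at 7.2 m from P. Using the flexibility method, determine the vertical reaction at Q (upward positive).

R_Q = 10.72 kN

Remove the prop at Q; the released (primary) structure is a cantilever built in at P.
Downward deflection at the released point Q due to the loads:
  clockwise couple 67 at a = 7.2: M₀a(2L − a)/(2EI) = 2605/EI
Tip deflection under a unit load at Q: L³/(3EI) = 243/EI.
The prop prevents deflection at Q: R_Q = δ_0/δ_{QQ} = 2605/243 = 10.72 kN.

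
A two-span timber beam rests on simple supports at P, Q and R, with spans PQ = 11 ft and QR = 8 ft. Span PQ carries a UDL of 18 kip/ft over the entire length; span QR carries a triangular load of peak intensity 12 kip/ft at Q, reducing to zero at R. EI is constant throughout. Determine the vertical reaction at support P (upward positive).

R_P = 82.71 kip

Take M_Q as the redundant. Released structure: two simple spans PQ and QR with a hinge at Q.
Rotations at Q on the released spans (each span's end-slope, ×1/EI):
  span PQ: UDL 18: wL³/(24EI) = 998.2/EI
  span QR: triangular load, peak 12: w₀L³/(45EI) = 136.5/EI
  relative rotation θ_0 = (998.2 + 136.5)/EI = 1135/EI
A unit hogging moment at Q produces rotation L₁/(3EI) + L₂/(3EI) = 6.333/EI.
Compatibility: M_Q·(L₁+L₂)/(3EI) = θ_0, giving M_Q = 179.2 kip·ft (hogging).
Span PQ, ΣM about P with M_Q applied at Q: R_Q^{PQ}·11 = 1089 + 179.2, so R_Q^{PQ} = 115.3 kip and R_P = 198 − 115.3 = 82.71 kip.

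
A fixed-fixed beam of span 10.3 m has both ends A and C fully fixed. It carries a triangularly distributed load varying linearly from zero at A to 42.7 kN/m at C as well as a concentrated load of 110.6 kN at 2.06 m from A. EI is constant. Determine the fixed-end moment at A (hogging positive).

M_A = 296.8 kN·m

Take the two fixed-end moments M_A, M_C as redundants; the released structure is the simple span AC.
End rotations of the released simple span under the applied load (×1/EI):
  at A: triangular load, peak 42.7: 7w₀L³/(360EI) = 907.3/EI
  at C: triangular load, peak 42.7: w₀L³/(45EI) = 1037/EI
  at A: point load 110.6 at a = 2.06: Pab(L + b)/(6LEI) = 563.2/EI
  at C: point load 110.6 at a = 2.06: Pab(L + a)/(6LEI) = 375.5/EI
  θ_A0 = 1470/EI,  θ_C0 = 1412/EI
Flexibility coefficients: a unit moment at one end gives L/(3EI) there and L/(6EI) at the far end, so f₁₁ = f₂₂ = 3.433/EI and f₁₂ = f₂₁ = 1.717/EI.
Compatibility — zero rotation at each built-in end:
  3.433 M_A + 1.717 M_C = 1470
  1.717 M_A + 3.433 M_C = 1412
Solving the pair gives M_A = 296.8 kN·m and M_C = 263 kN·m (hogging).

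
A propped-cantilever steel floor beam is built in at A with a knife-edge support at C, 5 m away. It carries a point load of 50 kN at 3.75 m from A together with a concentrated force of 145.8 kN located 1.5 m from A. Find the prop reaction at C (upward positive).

Take the reaction at C as the redundant and release it; the primary structure is a cantilever fixed at A.
Deflection at C on the released cantilever, summing each load's contribution:
  point load 50 at a = 3.75: Pa²(3L − a)/(6EI) = 1318/EI
  point load 145.8 at a = 1.5: Pa²(3L − a)/(6EI) = 738.1/EI
  δ_0 = 2056/EI
Flexibility coefficient — unit upward force at C: δ_{CC} = L³/(3EI) = 41.67/EI.
The prop prevents deflection at C: R_C = δ_0/δ_{CC} = 2056/41.67 = 49.36 kN.

R_C = 49.36 kN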